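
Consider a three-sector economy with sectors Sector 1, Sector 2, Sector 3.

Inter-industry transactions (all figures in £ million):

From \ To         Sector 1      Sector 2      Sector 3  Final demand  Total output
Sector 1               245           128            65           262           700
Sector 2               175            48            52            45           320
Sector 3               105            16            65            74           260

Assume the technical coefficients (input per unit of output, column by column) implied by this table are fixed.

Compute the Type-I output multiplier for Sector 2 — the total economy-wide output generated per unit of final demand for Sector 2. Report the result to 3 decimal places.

Technical coefficients a_ij = z_ij / X_j:
  a_11 = 245/700 = 0.35, a_21 = 175/700 = 0.25, a_31 = 105/700 = 0.15
  a_12 = 128/320 = 0.40, a_22 = 48/320 = 0.15, a_32 = 16/320 = 0.05
  a_13 = 65/260 = 0.25, a_23 = 52/260 = 0.20, a_33 = 65/260 = 0.25
I − A =
  [   0.65    -0.40    -0.25]
  [  -0.25     0.85    -0.20]
  [  -0.15    -0.05     0.75]
Cofactors of I−A, C_ij = (−1)^(i+j)·(minor ij) (rows/columns in the sector order above):
  C_11 = (0.85)(0.75) − (-0.20)(-0.05) = 0.6275
  C_12 = −[(-0.25)(0.75) − (-0.20)(-0.15)] = 0.2175
  C_13 = (-0.25)(-0.05) − (0.85)(-0.15) = 0.1400
  C_21 = −[(-0.40)(0.75) − (-0.25)(-0.05)] = 0.3125
  C_22 = (0.65)(0.75) − (-0.25)(-0.15) = 0.4500
  C_23 = −[(0.65)(-0.05) − (-0.40)(-0.15)] = 0.0925
  C_31 = (-0.40)(-0.20) − (-0.25)(0.85) = 0.2925
  C_32 = −[(0.65)(-0.20) − (-0.25)(-0.25)] = 0.1925
  C_33 = (0.65)(0.85) − (-0.40)(-0.25) = 0.4525
det(I−A) = Σ_j (I−A)_1j·C_1j = (0.65)(0.6275) + (-0.40)(0.2175) + (-0.25)(0.1400) = 0.285875
adj(I−A) = Cᵀ =
  [ 0.6275   0.3125   0.2925]
  [ 0.2175   0.4500   0.1925]
  [ 0.1400   0.0925   0.4525]
(I − A)⁻¹ = adj(I−A) / det(I−A) ≈
  [   2.1950     1.0931     1.0232]
  [   0.7608     1.5741     0.6734]
  [   0.4897     0.3236     1.5829]
The output multiplier for sector j is the column-j sum of the Leontief inverse (I − A)⁻¹ = adj(I−A) / det(I−A).
Column 2 of adj(I−A): (0.3125, 0.4500, 0.0925); det(I−A) = 0.285875.
m_2 = (0.3125 + 0.4500 + 0.0925) / 0.285875 = 0.855 / 0.285875 ≈ 2.991.

m_2 = 2.991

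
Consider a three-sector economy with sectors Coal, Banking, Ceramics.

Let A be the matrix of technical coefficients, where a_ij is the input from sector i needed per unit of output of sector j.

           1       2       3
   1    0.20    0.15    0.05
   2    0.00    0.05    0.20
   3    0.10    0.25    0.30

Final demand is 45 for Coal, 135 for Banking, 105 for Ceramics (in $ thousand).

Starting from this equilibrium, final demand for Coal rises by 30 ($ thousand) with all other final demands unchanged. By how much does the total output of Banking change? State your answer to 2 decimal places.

Δx_2 = 1.24

I − A =
  [   0.80    -0.15    -0.05]
  [   0.00     0.95    -0.20]
  [  -0.10    -0.25     0.70]
Cofactors of I−A, C_ij = (−1)^(i+j)·(minor ij) (rows/columns in the sector order above):
  C_11 = (0.95)(0.70) − (-0.20)(-0.25) = 0.6150
  C_12 = −[(0.00)(0.70) − (-0.20)(-0.10)] = 0.0200
  C_13 = (0.00)(-0.25) − (0.95)(-0.10) = 0.0950
  C_21 = −[(-0.15)(0.70) − (-0.05)(-0.25)] = 0.1175
  C_22 = (0.80)(0.70) − (-0.05)(-0.10) = 0.5550
  C_23 = −[(0.80)(-0.25) − (-0.15)(-0.10)] = 0.2150
  C_31 = (-0.15)(-0.20) − (-0.05)(0.95) = 0.0775
  C_32 = −[(0.80)(-0.20) − (-0.05)(0.00)] = 0.1600
  C_33 = (0.80)(0.95) − (-0.15)(0.00) = 0.7600
det(I−A) = Σ_j (I−A)_1j·C_1j = (0.80)(0.6150) + (-0.15)(0.0200) + (-0.05)(0.0950) = 0.48425
adj(I−A) = Cᵀ =
  [ 0.6150   0.1175   0.0775]
  [ 0.0200   0.5550   0.1600]
  [ 0.0950   0.2150   0.7600]
(I − A)⁻¹ = adj(I−A) / det(I−A) ≈
  [   1.2700     0.2426     0.1600]
  [   0.0413     1.1461     0.3304]
  [   0.1962     0.4440     1.5694]
Δx = (I − A)⁻¹ Δd with Δd having +30 in the Coal component and 0 elsewhere.
So Δx_2 = L_21 · (+30), where L_21 = adj(I−A)_21 / det(I−A) = 0.0200 / 0.48425.
Δx_2 = 0.0200 × (+30) / 0.48425 = 0.60 / 0.48425 ≈ 1.24.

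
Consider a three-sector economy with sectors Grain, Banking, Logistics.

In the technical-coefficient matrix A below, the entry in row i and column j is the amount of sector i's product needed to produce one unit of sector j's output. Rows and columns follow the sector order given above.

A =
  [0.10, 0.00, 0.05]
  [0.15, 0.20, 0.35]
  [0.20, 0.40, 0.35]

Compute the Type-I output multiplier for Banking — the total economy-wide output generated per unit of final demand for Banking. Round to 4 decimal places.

I − A =
  [   0.90     0.00    -0.05]
  [  -0.15     0.80    -0.35]
  [  -0.20    -0.40     0.65]
Cofactors of I−A, C_ij = (−1)^(i+j)·(minor ij) (rows/columns in the sector order above):
  C_11 = (0.80)(0.65) − (-0.35)(-0.40) = 0.3800
  C_12 = −[(-0.15)(0.65) − (-0.35)(-0.20)] = 0.1675
  C_13 = (-0.15)(-0.40) − (0.80)(-0.20) = 0.2200
  C_21 = −[(0.00)(0.65) − (-0.05)(-0.40)] = 0.0200
  C_22 = (0.90)(0.65) − (-0.05)(-0.20) = 0.5750
  C_23 = −[(0.90)(-0.40) − (0.00)(-0.20)] = 0.3600
  C_31 = (0.00)(-0.35) − (-0.05)(0.80) = 0.0400
  C_32 = −[(0.90)(-0.35) − (-0.05)(-0.15)] = 0.3225
  C_33 = (0.90)(0.80) − (0.00)(-0.15) = 0.7200
det(I−A) = Σ_j (I−A)_1j·C_1j = (0.90)(0.3800) + (0.00)(0.1675) + (-0.05)(0.2200) = 0.3310
adj(I−A) = Cᵀ =
  [ 0.3800   0.0200   0.0400]
  [ 0.1675   0.5750   0.3225]
  [ 0.2200   0.3600   0.7200]
(I − A)⁻¹ = adj(I−A) / det(I−A) ≈
  [   1.14804     0.06042     0.12085]
  [   0.50604     1.73716     0.97432]
  [   0.66465     1.08761     2.17523]
The output multiplier for sector j is the column-j sum of the Leontief inverse (I − A)⁻¹ = adj(I−A) / det(I−A).
Column B of adj(I−A): (0.0200, 0.5750, 0.3600); det(I−A) = 0.3310.
m_B = (0.0200 + 0.5750 + 0.3600) / 0.3310 = 0.955 / 0.3310 ≈ 2.8852.

m_B = 2.8852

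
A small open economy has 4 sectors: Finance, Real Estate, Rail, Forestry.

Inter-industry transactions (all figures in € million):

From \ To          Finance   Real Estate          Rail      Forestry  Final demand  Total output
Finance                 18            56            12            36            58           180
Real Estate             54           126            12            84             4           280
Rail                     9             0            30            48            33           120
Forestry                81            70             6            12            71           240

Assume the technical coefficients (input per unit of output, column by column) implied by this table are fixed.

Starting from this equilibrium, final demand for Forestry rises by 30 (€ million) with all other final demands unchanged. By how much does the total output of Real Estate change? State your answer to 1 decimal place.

Technical coefficients a_ij = z_ij / X_j:
  a_11 = 18/180 = 0.10, a_21 = 54/180 = 0.30, a_31 = 9/180 = 0.05, a_41 = 81/180 = 0.45
  a_12 = 56/280 = 0.20, a_22 = 126/280 = 0.45, a_32 = 0/280 = 0.00, a_42 = 70/280 = 0.25
  a_13 = 12/120 = 0.10, a_23 = 12/120 = 0.10, a_33 = 30/120 = 0.25, a_43 = 6/120 = 0.05
  a_14 = 36/240 = 0.15, a_24 = 84/240 = 0.35, a_34 = 48/240 = 0.20, a_44 = 12/240 = 0.05
I − A =
  [   0.90    -0.20    -0.10    -0.15]
  [  -0.30     0.55    -0.10    -0.35]
  [  -0.05     0.00     0.75    -0.20]
  [  -0.45    -0.25    -0.05     0.95]
Compute the cofactors C_ij = (−1)^(i+j)·(3×3 minor ij) of I−A; the adjugate is their transpose:
adj(I−A) = Cᵀ =
  [ 0.315750   0.173625   0.073875   0.129375]
  [ 0.343500   0.567500   0.141000   0.293000]
  [ 0.086250   0.074375   0.254625   0.094625]
  [ 0.244500   0.235500   0.085500   0.322500]
det(I−A) = Σ_j (I−A)_1j·C_1j = (0.90)(0.315750) + (-0.20)(0.343500) + (-0.10)(0.086250) + (-0.15)(0.244500) = 0.170175
(I − A)⁻¹ = adj(I−A) / det(I−A) ≈
  [   1.8554     1.0203     0.4341     0.7602]
  [   2.0185     3.3348     0.8286     1.7218]
  [   0.5068     0.4371     1.4963     0.5560]
  [   1.4368     1.3839     0.5024     1.8951]
Δx = (I − A)⁻¹ Δd with Δd having +30 in the Forestry component and 0 elsewhere.
So Δx_2 = L_24 · (+30), where L_24 = adj(I−A)_24 / det(I−A) = 0.293000 / 0.170175.
Δx_2 = 0.293000 × (+30) / 0.170175 = 8.79 / 0.170175 ≈ 51.7.

Δx_2 = 51.7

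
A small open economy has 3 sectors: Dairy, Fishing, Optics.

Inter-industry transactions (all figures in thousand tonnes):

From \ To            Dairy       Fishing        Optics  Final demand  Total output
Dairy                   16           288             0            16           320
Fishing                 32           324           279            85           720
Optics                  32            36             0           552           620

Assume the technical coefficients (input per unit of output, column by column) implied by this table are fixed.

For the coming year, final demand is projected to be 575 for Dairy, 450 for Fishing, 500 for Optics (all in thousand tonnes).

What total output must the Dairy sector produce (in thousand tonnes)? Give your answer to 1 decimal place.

x_D = 1293.8

Technical coefficients a_ij = z_ij / X_j:
  a_DD = 16/320 = 0.05, a_FD = 32/320 = 0.10, a_OD = 32/320 = 0.10
  a_DF = 288/720 = 0.40, a_FF = 324/720 = 0.45, a_OF = 36/720 = 0.05
  a_DO = 0/620 = 0.00, a_FO = 279/620 = 0.45, a_OO = 0/620 = 0.00
I − A =
  [   0.95    -0.40     0.00]
  [  -0.10     0.55    -0.45]
  [  -0.10    -0.05     1.00]
Cofactors of I−A, C_ij = (−1)^(i+j)·(minor ij) (rows/columns in the sector order above):
  C_11 = (0.55)(1.00) − (-0.45)(-0.05) = 0.5275
  C_12 = −[(-0.10)(1.00) − (-0.45)(-0.10)] = 0.1450
  C_13 = (-0.10)(-0.05) − (0.55)(-0.10) = 0.0600
  C_21 = −[(-0.40)(1.00) − (0.00)(-0.05)] = 0.4000
  C_22 = (0.95)(1.00) − (0.00)(-0.10) = 0.9500
  C_23 = −[(0.95)(-0.05) − (-0.40)(-0.10)] = 0.0875
  C_31 = (-0.40)(-0.45) − (0.00)(0.55) = 0.1800
  C_32 = −[(0.95)(-0.45) − (0.00)(-0.10)] = 0.4275
  C_33 = (0.95)(0.55) − (-0.40)(-0.10) = 0.4825
det(I−A) = Σ_j (I−A)_1j·C_1j = (0.95)(0.5275) + (-0.40)(0.1450) + (0.00)(0.0600) = 0.443125
adj(I−A) = Cᵀ =
  [ 0.5275   0.4000   0.1800]
  [ 0.1450   0.9500   0.4275]
  [ 0.0600   0.0875   0.4825]
(I − A)⁻¹ = adj(I−A) / det(I−A) ≈
  [   1.1904     0.9027     0.4062]
  [   0.3272     2.1439     0.9647]
  [   0.1354     0.1975     1.0889]
x = (I − A)⁻¹ d = adj(I−A)·d / det(I−A), with det(I−A) = 0.443125:
  x_D = (0.5275·575 + 0.4000·450 + 0.1800·500) / 0.443125 = 573.3125 / 0.443125 ≈ 1293.8
  x_F = (0.1450·575 + 0.9500·450 + 0.4275·500) / 0.443125 = 724.625 / 0.443125 ≈ 1635.3
  x_O = (0.0600·575 + 0.0875·450 + 0.4825·500) / 0.443125 = 315.125 / 0.443125 ≈ 711.1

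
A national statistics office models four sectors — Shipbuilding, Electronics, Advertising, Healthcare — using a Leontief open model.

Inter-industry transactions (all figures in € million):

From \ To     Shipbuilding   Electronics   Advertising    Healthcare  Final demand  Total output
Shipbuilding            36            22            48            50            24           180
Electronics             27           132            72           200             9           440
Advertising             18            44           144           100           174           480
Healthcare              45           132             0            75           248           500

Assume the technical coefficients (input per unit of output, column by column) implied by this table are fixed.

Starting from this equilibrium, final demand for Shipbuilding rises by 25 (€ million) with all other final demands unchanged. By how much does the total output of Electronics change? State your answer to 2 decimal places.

Δx_E = 21.10

Technical coefficients a_ij = z_ij / X_j:
  a_SS = 36/180 = 0.20, a_ES = 27/180 = 0.15, a_AS = 18/180 = 0.10, a_HS = 45/180 = 0.25
  a_SE = 22/440 = 0.05, a_EE = 132/440 = 0.30, a_AE = 44/440 = 0.10, a_HE = 132/440 = 0.30
  a_SA = 48/480 = 0.10, a_EA = 72/480 = 0.15, a_AA = 144/480 = 0.30, a_HA = 0/480 = 0.00
  a_SH = 50/500 = 0.10, a_EH = 200/500 = 0.40, a_AH = 100/500 = 0.20, a_HH = 75/500 = 0.15
I − A =
  [   0.80    -0.05    -0.10    -0.10]
  [  -0.15     0.70    -0.15    -0.40]
  [  -0.10    -0.10     0.70    -0.20]
  [  -0.25    -0.30     0.00     0.85]
Compute the cofactors C_ij = (−1)^(i+j)·(3×3 minor ij) of I−A; the adjugate is their transpose:
adj(I−A) = Cᵀ =
  [ 0.310750   0.065250   0.058375   0.081000]
  [ 0.179500   0.445000   0.121000   0.259000]
  [ 0.114250   0.123250   0.346625   0.153000]
  [ 0.154750   0.176250   0.059875   0.365500]
det(I−A) = Σ_j (I−A)_1j·C_1j = (0.80)(0.310750) + (-0.05)(0.179500) + (-0.10)(0.114250) + (-0.10)(0.154750) = 0.212725
(I − A)⁻¹ = adj(I−A) / det(I−A) ≈
  [   1.4608     0.3067     0.2744     0.3808]
  [   0.8438     2.0919     0.5688     1.2175]
  [   0.5371     0.5794     1.6295     0.7192]
  [   0.7275     0.8285     0.2815     1.7182]
Δx = (I − A)⁻¹ Δd with Δd having +25 in the Shipbuilding component and 0 elsewhere.
So Δx_E = L_ES · (+25), where L_ES = adj(I−A)_ES / det(I−A) = 0.179500 / 0.212725.
Δx_E = 0.179500 × (+25) / 0.212725 = 4.4875 / 0.212725 ≈ 21.10.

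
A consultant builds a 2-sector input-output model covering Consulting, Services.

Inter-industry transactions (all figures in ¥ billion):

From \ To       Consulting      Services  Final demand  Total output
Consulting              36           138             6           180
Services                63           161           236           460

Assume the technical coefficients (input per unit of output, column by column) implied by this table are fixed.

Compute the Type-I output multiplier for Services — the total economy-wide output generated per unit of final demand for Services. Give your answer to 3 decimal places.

m_S = 2.651

Technical coefficients a_ij = z_ij / X_j:
  a_CC = 36/180 = 0.20, a_SC = 63/180 = 0.35
  a_CS = 138/460 = 0.30, a_SS = 161/460 = 0.35
I − A =
  [   0.80    -0.30]
  [  -0.35     0.65]
det(I−A) = (0.80)(0.65) − (-0.30)(-0.35) = 0.4150
adj(I−A) = [[0.65, 0.30], [0.35, 0.80]]
(I − A)⁻¹ = adj(I−A) / det(I−A) ≈
  [   1.5663     0.7229]
  [   0.8434     1.9277]
The output multiplier for sector j is the column-j sum of the Leontief inverse (I − A)⁻¹ = adj(I−A) / det(I−A).
Column S of adj(I−A): (0.30, 0.80); det(I−A) = 0.4150.
m_S = (0.30 + 0.80) / 0.4150 = 1.10 / 0.4150 ≈ 2.651.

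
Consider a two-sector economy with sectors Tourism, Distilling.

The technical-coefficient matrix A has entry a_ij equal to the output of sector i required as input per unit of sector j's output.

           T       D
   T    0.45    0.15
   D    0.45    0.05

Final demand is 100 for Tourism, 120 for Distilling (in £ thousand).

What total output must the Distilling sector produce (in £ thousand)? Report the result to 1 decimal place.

x_D = 244.0

I − A =
  [   0.55    -0.15]
  [  -0.45     0.95]
det(I−A) = (0.55)(0.95) − (-0.15)(-0.45) = 0.4550
adj(I−A) = [[0.95, 0.15], [0.45, 0.55]]
(I − A)⁻¹ = adj(I−A) / det(I−A) ≈
  [   2.0879     0.3297]
  [   0.9890     1.2088]
x = (I − A)⁻¹ d = adj(I−A)·d / det(I−A), with det(I−A) = 0.4550:
  x_T = (0.95·100 + 0.15·120) / 0.4550 = 113.00 / 0.4550 ≈ 248.4
  x_D = (0.45·100 + 0.55·120) / 0.4550 = 111.00 / 0.4550 ≈ 244.0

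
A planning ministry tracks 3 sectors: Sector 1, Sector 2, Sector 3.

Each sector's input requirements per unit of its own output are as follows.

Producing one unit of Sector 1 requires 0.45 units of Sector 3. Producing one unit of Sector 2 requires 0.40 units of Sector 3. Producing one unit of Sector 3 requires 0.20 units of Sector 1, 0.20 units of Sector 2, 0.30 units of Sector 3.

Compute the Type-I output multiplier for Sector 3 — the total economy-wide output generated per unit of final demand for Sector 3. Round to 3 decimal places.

m_3 = 2.642

I − A =
  [   1.00     0.00    -0.20]
  [   0.00     1.00    -0.20]
  [  -0.45    -0.40     0.70]
Cofactors of I−A, C_ij = (−1)^(i+j)·(minor ij) (rows/columns in the sector order above):
  C_11 = (1.00)(0.70) − (-0.20)(-0.40) = 0.6200
  C_12 = −[(0.00)(0.70) − (-0.20)(-0.45)] = 0.0900
  C_13 = (0.00)(-0.40) − (1.00)(-0.45) = 0.4500
  C_21 = −[(0.00)(0.70) − (-0.20)(-0.40)] = 0.0800
  C_22 = (1.00)(0.70) − (-0.20)(-0.45) = 0.6100
  C_23 = −[(1.00)(-0.40) − (0.00)(-0.45)] = 0.4000
  C_31 = (0.00)(-0.20) − (-0.20)(1.00) = 0.2000
  C_32 = −[(1.00)(-0.20) − (-0.20)(0.00)] = 0.2000
  C_33 = (1.00)(1.00) − (0.00)(0.00) = 1.0000
det(I−A) = Σ_j (I−A)_1j·C_1j = (1.00)(0.6200) + (0.00)(0.0900) + (-0.20)(0.4500) = 0.5300
adj(I−A) = Cᵀ =
  [ 0.6200   0.0800   0.2000]
  [ 0.0900   0.6100   0.2000]
  [ 0.4500   0.4000   1.0000]
(I − A)⁻¹ = adj(I−A) / det(I−A) ≈
  [   1.1698     0.1509     0.3774]
  [   0.1698     1.1509     0.3774]
  [   0.8491     0.7547     1.8868]
The output multiplier for sector j is the column-j sum of the Leontief inverse (I − A)⁻¹ = adj(I−A) / det(I−A).
Column 3 of adj(I−A): (0.2000, 0.2000, 1.0000); det(I−A) = 0.5300.
m_3 = (0.2000 + 0.2000 + 1.0000) / 0.5300 = 1.40 / 0.5300 ≈ 2.642.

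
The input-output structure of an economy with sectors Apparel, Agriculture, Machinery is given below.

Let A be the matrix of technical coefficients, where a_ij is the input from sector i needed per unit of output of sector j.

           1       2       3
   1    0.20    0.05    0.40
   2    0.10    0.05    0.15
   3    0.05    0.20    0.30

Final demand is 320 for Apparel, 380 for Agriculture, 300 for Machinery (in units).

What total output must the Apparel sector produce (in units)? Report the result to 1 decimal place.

I − A =
  [   0.80    -0.05    -0.40]
  [  -0.10     0.95    -0.15]
  [  -0.05    -0.20     0.70]
Cofactors of I−A, C_ij = (−1)^(i+j)·(minor ij) (rows/columns in the sector order above):
  C_11 = (0.95)(0.70) − (-0.15)(-0.20) = 0.6350
  C_12 = −[(-0.10)(0.70) − (-0.15)(-0.05)] = 0.0775
  C_13 = (-0.10)(-0.20) − (0.95)(-0.05) = 0.0675
  C_21 = −[(-0.05)(0.70) − (-0.40)(-0.20)] = 0.1150
  C_22 = (0.80)(0.70) − (-0.40)(-0.05) = 0.5400
  C_23 = −[(0.80)(-0.20) − (-0.05)(-0.05)] = 0.1625
  C_31 = (-0.05)(-0.15) − (-0.40)(0.95) = 0.3875
  C_32 = −[(0.80)(-0.15) − (-0.40)(-0.10)] = 0.1600
  C_33 = (0.80)(0.95) − (-0.05)(-0.10) = 0.7550
det(I−A) = Σ_j (I−A)_1j·C_1j = (0.80)(0.6350) + (-0.05)(0.0775) + (-0.40)(0.0675) = 0.477125
adj(I−A) = Cᵀ =
  [ 0.6350   0.1150   0.3875]
  [ 0.0775   0.5400   0.1600]
  [ 0.0675   0.1625   0.7550]
(I − A)⁻¹ = adj(I−A) / det(I−A) ≈
  [   1.3309     0.2410     0.8122]
  [   0.1624     1.1318     0.3353]
  [   0.1415     0.3406     1.5824]
x = (I − A)⁻¹ d = adj(I−A)·d / det(I−A), with det(I−A) = 0.477125:
  x_1 = (0.6350·320 + 0.1150·380 + 0.3875·300) / 0.477125 = 363.15 / 0.477125 ≈ 761.1
  x_2 = (0.0775·320 + 0.5400·380 + 0.1600·300) / 0.477125 = 278.00 / 0.477125 ≈ 582.7
  x_3 = (0.0675·320 + 0.1625·380 + 0.7550·300) / 0.477125 = 309.85 / 0.477125 ≈ 649.4

x_1 = 761.1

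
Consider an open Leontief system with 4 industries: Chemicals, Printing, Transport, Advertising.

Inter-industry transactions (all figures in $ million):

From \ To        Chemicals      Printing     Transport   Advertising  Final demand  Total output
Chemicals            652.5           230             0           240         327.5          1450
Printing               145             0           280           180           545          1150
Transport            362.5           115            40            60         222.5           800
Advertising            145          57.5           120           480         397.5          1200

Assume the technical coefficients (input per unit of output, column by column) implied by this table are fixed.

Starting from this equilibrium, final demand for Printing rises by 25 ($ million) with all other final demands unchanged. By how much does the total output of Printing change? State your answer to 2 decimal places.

Technical coefficients a_ij = z_ij / X_j:
  a_CC = 652.5/1450 = 0.45, a_PC = 145/1450 = 0.10, a_TC = 362.5/1450 = 0.25, a_AC = 145/1450 = 0.10
  a_CP = 230/1150 = 0.20, a_PP = 0/1150 = 0.00, a_TP = 115/1150 = 0.10, a_AP = 57.5/1150 = 0.05
  a_CT = 0/800 = 0.00, a_PT = 280/800 = 0.35, a_TT = 40/800 = 0.05, a_AT = 120/800 = 0.15
  a_CA = 240/1200 = 0.20, a_PA = 180/1200 = 0.15, a_TA = 60/1200 = 0.05, a_AA = 480/1200 = 0.40
I − A =
  [   0.55    -0.20     0.00    -0.20]
  [  -0.10     1.00    -0.35    -0.15]
  [  -0.25    -0.10     0.95    -0.05]
  [  -0.10    -0.05    -0.15     0.60]
Compute the cofactors C_ij = (−1)^(i+j)·(3×3 minor ij) of I−A; the adjugate is their transpose:
adj(I−A) = Cᵀ =
  [ 0.531250   0.125000   0.080000   0.215000]
  [ 0.130375   0.282875   0.123875   0.124500]
  [ 0.160875   0.065875   0.289875   0.094250]
  [ 0.139625   0.060875   0.096125   0.466750]
det(I−A) = Σ_j (I−A)_1j·C_1j = (0.55)(0.531250) + (-0.20)(0.130375) + (0.00)(0.160875) + (-0.20)(0.139625) = 0.2381875
(I − A)⁻¹ = adj(I−A) / det(I−A) ≈
  [   2.2304     0.5248     0.3359     0.9027]
  [   0.5474     1.1876     0.5201     0.5227]
  [   0.6754     0.2766     1.2170     0.3957]
  [   0.5862     0.2556     0.4036     1.9596]
Δx = (I − A)⁻¹ Δd with Δd having +25 in the Printing component and 0 elsewhere.
So Δx_P = L_PP · (+25), where L_PP = adj(I−A)_PP / det(I−A) = 0.282875 / 0.2381875.
Δx_P = 0.282875 × (+25) / 0.2381875 = 7.071875 / 0.2381875 ≈ 29.69.

Δx_P = 29.69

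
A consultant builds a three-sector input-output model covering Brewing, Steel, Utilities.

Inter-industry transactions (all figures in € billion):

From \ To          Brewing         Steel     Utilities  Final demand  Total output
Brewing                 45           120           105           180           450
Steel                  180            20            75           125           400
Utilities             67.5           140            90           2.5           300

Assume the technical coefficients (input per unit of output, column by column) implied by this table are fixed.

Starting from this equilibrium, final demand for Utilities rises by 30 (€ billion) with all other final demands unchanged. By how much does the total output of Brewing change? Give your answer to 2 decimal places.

Δx_1 = 37.54

Technical coefficients a_ij = z_ij / X_j:
  a_11 = 45/450 = 0.10, a_21 = 180/450 = 0.40, a_31 = 67.5/450 = 0.15
  a_12 = 120/400 = 0.30, a_22 = 20/400 = 0.05, a_32 = 140/400 = 0.35
  a_13 = 105/300 = 0.35, a_23 = 75/300 = 0.25, a_33 = 90/300 = 0.30
I − A =
  [   0.90    -0.30    -0.35]
  [  -0.40     0.95    -0.25]
  [  -0.15    -0.35     0.70]
Cofactors of I−A, C_ij = (−1)^(i+j)·(minor ij) (rows/columns in the sector order above):
  C_11 = (0.95)(0.70) − (-0.25)(-0.35) = 0.5775
  C_12 = −[(-0.40)(0.70) − (-0.25)(-0.15)] = 0.3175
  C_13 = (-0.40)(-0.35) − (0.95)(-0.15) = 0.2825
  C_21 = −[(-0.30)(0.70) − (-0.35)(-0.35)] = 0.3325
  C_22 = (0.90)(0.70) − (-0.35)(-0.15) = 0.5775
  C_23 = −[(0.90)(-0.35) − (-0.30)(-0.15)] = 0.3600
  C_31 = (-0.30)(-0.25) − (-0.35)(0.95) = 0.4075
  C_32 = −[(0.90)(-0.25) − (-0.35)(-0.40)] = 0.3650
  C_33 = (0.90)(0.95) − (-0.30)(-0.40) = 0.7350
det(I−A) = Σ_j (I−A)_1j·C_1j = (0.90)(0.5775) + (-0.30)(0.3175) + (-0.35)(0.2825) = 0.325625
adj(I−A) = Cᵀ =
  [ 0.5775   0.3325   0.4075]
  [ 0.3175   0.5775   0.3650]
  [ 0.2825   0.3600   0.7350]
(I − A)⁻¹ = adj(I−A) / det(I−A) ≈
  [   1.7735     1.0211     1.2514]
  [   0.9750     1.7735     1.1209]
  [   0.8676     1.1056     2.2572]
Δx = (I − A)⁻¹ Δd with Δd having +30 in the Utilities component and 0 elsewhere.
So Δx_1 = L_13 · (+30), where L_13 = adj(I−A)_13 / det(I−A) = 0.4075 / 0.325625.
Δx_1 = 0.4075 × (+30) / 0.325625 = 12.225 / 0.325625 ≈ 37.54.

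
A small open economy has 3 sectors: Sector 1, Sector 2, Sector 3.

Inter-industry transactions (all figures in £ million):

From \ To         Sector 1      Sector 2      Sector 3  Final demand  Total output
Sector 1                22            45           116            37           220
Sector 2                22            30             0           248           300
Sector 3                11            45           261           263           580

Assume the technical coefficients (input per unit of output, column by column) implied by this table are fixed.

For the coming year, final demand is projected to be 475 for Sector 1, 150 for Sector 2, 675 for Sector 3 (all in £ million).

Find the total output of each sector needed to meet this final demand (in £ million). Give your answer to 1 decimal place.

Technical coefficients a_ij = z_ij / X_j:
  a_11 = 22/220 = 0.10, a_21 = 22/220 = 0.10, a_31 = 11/220 = 0.05
  a_12 = 45/300 = 0.15, a_22 = 30/300 = 0.10, a_32 = 45/300 = 0.15
  a_13 = 116/580 = 0.20, a_23 = 0/580 = 0.00, a_33 = 261/580 = 0.45
I − A =
  [   0.90    -0.15    -0.20]
  [  -0.10     0.90     0.00]
  [  -0.05    -0.15     0.55]
Cofactors of I−A, C_ij = (−1)^(i+j)·(minor ij) (rows/columns in the sector order above):
  C_11 = (0.90)(0.55) − (0.00)(-0.15) = 0.4950
  C_12 = −[(-0.10)(0.55) − (0.00)(-0.05)] = 0.0550
  C_13 = (-0.10)(-0.15) − (0.90)(-0.05) = 0.0600
  C_21 = −[(-0.15)(0.55) − (-0.20)(-0.15)] = 0.1125
  C_22 = (0.90)(0.55) − (-0.20)(-0.05) = 0.4850
  C_23 = −[(0.90)(-0.15) − (-0.15)(-0.05)] = 0.1425
  C_31 = (-0.15)(0.00) − (-0.20)(0.90) = 0.1800
  C_32 = −[(0.90)(0.00) − (-0.20)(-0.10)] = 0.0200
  C_33 = (0.90)(0.90) − (-0.15)(-0.10) = 0.7950
det(I−A) = Σ_j (I−A)_1j·C_1j = (0.90)(0.4950) + (-0.15)(0.0550) + (-0.20)(0.0600) = 0.42525
adj(I−A) = Cᵀ =
  [ 0.4950   0.1125   0.1800]
  [ 0.0550   0.4850   0.0200]
  [ 0.0600   0.1425   0.7950]
(I − A)⁻¹ = adj(I−A) / det(I−A) ≈
  [   1.1640     0.2646     0.4233]
  [   0.1293     1.1405     0.0470]
  [   0.1411     0.3351     1.8695]
x = (I − A)⁻¹ d = adj(I−A)·d / det(I−A), with det(I−A) = 0.42525:
  x_1 = (0.4950·475 + 0.1125·150 + 0.1800·675) / 0.42525 = 373.50 / 0.42525 ≈ 878.3
  x_2 = (0.0550·475 + 0.4850·150 + 0.0200·675) / 0.42525 = 112.375 / 0.42525 ≈ 264.3
  x_3 = (0.0600·475 + 0.1425·150 + 0.7950·675) / 0.42525 = 586.50 / 0.42525 ≈ 1379.2

x_1 = 878.3, x_2 = 264.3, x_3 = 1379.2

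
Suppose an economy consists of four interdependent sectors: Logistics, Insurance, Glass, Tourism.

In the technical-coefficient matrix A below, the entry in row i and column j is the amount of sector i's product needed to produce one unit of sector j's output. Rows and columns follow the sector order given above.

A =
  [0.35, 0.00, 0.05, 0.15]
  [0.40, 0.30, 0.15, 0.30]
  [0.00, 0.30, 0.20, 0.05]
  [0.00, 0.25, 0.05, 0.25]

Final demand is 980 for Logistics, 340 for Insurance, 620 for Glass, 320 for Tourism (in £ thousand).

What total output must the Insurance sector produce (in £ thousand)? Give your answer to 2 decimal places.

I − A =
  [   0.65     0.00    -0.05    -0.15]
  [  -0.40     0.70    -0.15    -0.30]
  [   0.00    -0.30     0.80    -0.05]
  [   0.00    -0.25    -0.05     0.75]
Compute the cofactors C_ij = (−1)^(i+j)·(3×3 minor ij) of I−A; the adjugate is their transpose:
adj(I−A) = Cᵀ =
  [ 0.318125   0.044125   0.033375   0.083500]
  [ 0.239000   0.388375   0.100875   0.209875]
  [ 0.095000   0.154375   0.277500   0.099250]
  [ 0.086000   0.139750   0.052125   0.328750]
det(I−A) = Σ_j (I−A)_1j·C_1j = (0.65)(0.318125) + (0.00)(0.239000) + (-0.05)(0.095000) + (-0.15)(0.086000) = 0.18913125
(I − A)⁻¹ = adj(I−A) / det(I−A) ≈
  [   1.6820     0.2333     0.1765     0.4415]
  [   1.2637     2.0535     0.5334     1.1097]
  [   0.5023     0.8162     1.4672     0.5248]
  [   0.4547     0.7389     0.2756     1.7382]
x = (I − A)⁻¹ d = adj(I−A)·d / det(I−A), with det(I−A) = 0.18913125:
  x_L = (0.318125·980 + 0.044125·340 + 0.033375·620 + 0.083500·320) / 0.18913125 = 374.1775 / 0.18913125 ≈ 1978.40
  x_I = (0.239000·980 + 0.388375·340 + 0.100875·620 + 0.209875·320) / 0.18913125 = 495.97 / 0.18913125 ≈ 2622.36
  x_G = (0.095000·980 + 0.154375·340 + 0.277500·620 + 0.099250·320) / 0.18913125 = 349.3975 / 0.18913125 ≈ 1847.38
  x_T = (0.086000·980 + 0.139750·340 + 0.052125·620 + 0.328750·320) / 0.18913125 = 269.3125 / 0.18913125 ≈ 1423.95

x_I = 2622.36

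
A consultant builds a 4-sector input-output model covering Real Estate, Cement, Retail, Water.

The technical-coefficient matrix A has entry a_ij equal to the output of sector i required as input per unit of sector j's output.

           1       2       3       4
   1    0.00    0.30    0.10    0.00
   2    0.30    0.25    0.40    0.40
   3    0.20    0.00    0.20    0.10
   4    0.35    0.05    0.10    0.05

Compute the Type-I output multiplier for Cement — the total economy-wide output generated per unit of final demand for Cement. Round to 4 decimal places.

m_2 = 2.9053

I − A =
  [   1.00    -0.30    -0.10     0.00]
  [  -0.30     0.75    -0.40    -0.40]
  [  -0.20     0.00     0.80    -0.10]
  [  -0.35    -0.05    -0.10     0.95]
Compute the cofactors C_ij = (−1)^(i+j)·(3×3 minor ij) of I−A; the adjugate is their transpose:
adj(I−A) = Cᵀ =
  [ 0.54450   0.22550   0.19525   0.11550]
  [ 0.43500   0.72750   0.46250   0.35500]
  [ 0.16625   0.07250   0.56500   0.09000]
  [ 0.24100   0.12900   0.15575   0.48900]
det(I−A) = Σ_j (I−A)_1j·C_1j = (1.00)(0.54450) + (-0.30)(0.43500) + (-0.10)(0.16625) + (0.00)(0.24100) = 0.397375
(I − A)⁻¹ = adj(I−A) / det(I−A) ≈
  [   1.37024     0.56747     0.49135     0.29066]
  [   1.09468     1.83076     1.16389     0.89336]
  [   0.41837     0.18245     1.42183     0.22649]
  [   0.60648     0.32463     0.39195     1.23058]
The output multiplier for sector j is the column-j sum of the Leontief inverse (I − A)⁻¹ = adj(I−A) / det(I−A).
Column 2 of adj(I−A): (0.22550, 0.72750, 0.07250, 0.12900); det(I−A) = 0.397375.
m_2 = (0.22550 + 0.72750 + 0.07250 + 0.12900) / 0.397375 = 1.1545 / 0.397375 ≈ 2.9053.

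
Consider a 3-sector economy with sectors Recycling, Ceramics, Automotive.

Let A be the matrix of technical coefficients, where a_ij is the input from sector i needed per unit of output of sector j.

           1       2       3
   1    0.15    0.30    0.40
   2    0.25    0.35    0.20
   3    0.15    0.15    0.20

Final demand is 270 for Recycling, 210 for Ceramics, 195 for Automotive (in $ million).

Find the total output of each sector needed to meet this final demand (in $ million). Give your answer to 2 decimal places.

x_1 = 878.02, x_2 = 834.58, x_3 = 564.86

I − A =
  [   0.85    -0.30    -0.40]
  [  -0.25     0.65    -0.20]
  [  -0.15    -0.15     0.80]
Cofactors of I−A, C_ij = (−1)^(i+j)·(minor ij) (rows/columns in the sector order above):
  C_11 = (0.65)(0.80) − (-0.20)(-0.15) = 0.4900
  C_12 = −[(-0.25)(0.80) − (-0.20)(-0.15)] = 0.2300
  C_13 = (-0.25)(-0.15) − (0.65)(-0.15) = 0.1350
  C_21 = −[(-0.30)(0.80) − (-0.40)(-0.15)] = 0.3000
  C_22 = (0.85)(0.80) − (-0.40)(-0.15) = 0.6200
  C_23 = −[(0.85)(-0.15) − (-0.30)(-0.15)] = 0.1725
  C_31 = (-0.30)(-0.20) − (-0.40)(0.65) = 0.3200
  C_32 = −[(0.85)(-0.20) − (-0.40)(-0.25)] = 0.2700
  C_33 = (0.85)(0.65) − (-0.30)(-0.25) = 0.4775
det(I−A) = Σ_j (I−A)_1j·C_1j = (0.85)(0.4900) + (-0.30)(0.2300) + (-0.40)(0.1350) = 0.2935
adj(I−A) = Cᵀ =
  [ 0.4900   0.3000   0.3200]
  [ 0.2300   0.6200   0.2700]
  [ 0.1350   0.1725   0.4775]
(I − A)⁻¹ = adj(I−A) / det(I−A) ≈
  [   1.6695     1.0221     1.0903]
  [   0.7836     2.1124     0.9199]
  [   0.4600     0.5877     1.6269]
x = (I − A)⁻¹ d = adj(I−A)·d / det(I−A), with det(I−A) = 0.2935:
  x_1 = (0.4900·270 + 0.3000·210 + 0.3200·195) / 0.2935 = 257.70 / 0.2935 ≈ 878.02
  x_2 = (0.2300·270 + 0.6200·210 + 0.2700·195) / 0.2935 = 244.95 / 0.2935 ≈ 834.58
  x_3 = (0.1350·270 + 0.1725·210 + 0.4775·195) / 0.2935 = 165.7875 / 0.2935 ≈ 564.86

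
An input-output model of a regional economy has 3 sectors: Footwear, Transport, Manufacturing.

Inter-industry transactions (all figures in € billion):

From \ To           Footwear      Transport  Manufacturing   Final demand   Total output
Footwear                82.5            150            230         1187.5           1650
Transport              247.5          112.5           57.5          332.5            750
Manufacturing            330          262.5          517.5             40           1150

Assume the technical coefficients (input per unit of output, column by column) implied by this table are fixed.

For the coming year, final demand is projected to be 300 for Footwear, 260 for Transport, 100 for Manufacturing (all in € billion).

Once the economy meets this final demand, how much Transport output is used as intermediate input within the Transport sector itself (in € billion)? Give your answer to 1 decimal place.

Technical coefficients a_ij = z_ij / X_j:
  a_11 = 82.5/1650 = 0.05, a_21 = 247.5/1650 = 0.15, a_31 = 330/1650 = 0.20
  a_12 = 150/750 = 0.20, a_22 = 112.5/750 = 0.15, a_32 = 262.5/750 = 0.35
  a_13 = 230/1150 = 0.20, a_23 = 57.5/1150 = 0.05, a_33 = 517.5/1150 = 0.45
I − A =
  [   0.95    -0.20    -0.20]
  [  -0.15     0.85    -0.05]
  [  -0.20    -0.35     0.55]
Cofactors of I−A, C_ij = (−1)^(i+j)·(minor ij) (rows/columns in the sector order above):
  C_11 = (0.85)(0.55) − (-0.05)(-0.35) = 0.4500
  C_12 = −[(-0.15)(0.55) − (-0.05)(-0.20)] = 0.0925
  C_13 = (-0.15)(-0.35) − (0.85)(-0.20) = 0.2225
  C_21 = −[(-0.20)(0.55) − (-0.20)(-0.35)] = 0.1800
  C_22 = (0.95)(0.55) − (-0.20)(-0.20) = 0.4825
  C_23 = −[(0.95)(-0.35) − (-0.20)(-0.20)] = 0.3725
  C_31 = (-0.20)(-0.05) − (-0.20)(0.85) = 0.1800
  C_32 = −[(0.95)(-0.05) − (-0.20)(-0.15)] = 0.0775
  C_33 = (0.95)(0.85) − (-0.20)(-0.15) = 0.7775
det(I−A) = Σ_j (I−A)_1j·C_1j = (0.95)(0.4500) + (-0.20)(0.0925) + (-0.20)(0.2225) = 0.3645
adj(I−A) = Cᵀ =
  [ 0.4500   0.1800   0.1800]
  [ 0.0925   0.4825   0.0775]
  [ 0.2225   0.3725   0.7775]
(I − A)⁻¹ = adj(I−A) / det(I−A) ≈
  [   1.2346     0.4938     0.4938]
  [   0.2538     1.3237     0.2126]
  [   0.6104     1.0219     2.1331]
First solve x = (I − A)⁻¹ d = adj(I−A)·d / det(I−A); in particular x_2 = (0.0925·300 + 0.4825·260 + 0.0775·100) / 0.3645 = 160.95 / 0.3645 ≈ 441.564.
Intermediate flow from 2 to 2: z_22 = a_22 · x_2 = 0.15 × 160.95 / 0.3645 = 24.1425 / 0.3645 ≈ 66.2.

z_22 = 66.2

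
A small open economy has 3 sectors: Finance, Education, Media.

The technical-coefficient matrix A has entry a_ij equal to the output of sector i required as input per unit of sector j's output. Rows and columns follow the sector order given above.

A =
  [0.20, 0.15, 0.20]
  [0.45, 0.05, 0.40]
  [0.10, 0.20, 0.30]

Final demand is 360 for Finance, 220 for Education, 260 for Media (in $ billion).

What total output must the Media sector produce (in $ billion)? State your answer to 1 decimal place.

x_3 = 754.9

I − A =
  [   0.80    -0.15    -0.20]
  [  -0.45     0.95    -0.40]
  [  -0.10    -0.20     0.70]
Cofactors of I−A, C_ij = (−1)^(i+j)·(minor ij) (rows/columns in the sector order above):
  C_11 = (0.95)(0.70) − (-0.40)(-0.20) = 0.5850
  C_12 = −[(-0.45)(0.70) − (-0.40)(-0.10)] = 0.3550
  C_13 = (-0.45)(-0.20) − (0.95)(-0.10) = 0.1850
  C_21 = −[(-0.15)(0.70) − (-0.20)(-0.20)] = 0.1450
  C_22 = (0.80)(0.70) − (-0.20)(-0.10) = 0.5400
  C_23 = −[(0.80)(-0.20) − (-0.15)(-0.10)] = 0.1750
  C_31 = (-0.15)(-0.40) − (-0.20)(0.95) = 0.2500
  C_32 = −[(0.80)(-0.40) − (-0.20)(-0.45)] = 0.4100
  C_33 = (0.80)(0.95) − (-0.15)(-0.45) = 0.6925
det(I−A) = Σ_j (I−A)_1j·C_1j = (0.80)(0.5850) + (-0.15)(0.3550) + (-0.20)(0.1850) = 0.37775
adj(I−A) = Cᵀ =
  [ 0.5850   0.1450   0.2500]
  [ 0.3550   0.5400   0.4100]
  [ 0.1850   0.1750   0.6925]
(I − A)⁻¹ = adj(I−A) / det(I−A) ≈
  [   1.5486     0.3839     0.6618]
  [   0.9398     1.4295     1.0854]
  [   0.4897     0.4633     1.8332]
x = (I − A)⁻¹ d = adj(I−A)·d / det(I−A), with det(I−A) = 0.37775:
  x_1 = (0.5850·360 + 0.1450·220 + 0.2500·260) / 0.37775 = 307.50 / 0.37775 ≈ 814.0
  x_2 = (0.3550·360 + 0.5400·220 + 0.4100·260) / 0.37775 = 353.20 / 0.37775 ≈ 935.0
  x_3 = (0.1850·360 + 0.1750·220 + 0.6925·260) / 0.37775 = 285.15 / 0.37775 ≈ 754.9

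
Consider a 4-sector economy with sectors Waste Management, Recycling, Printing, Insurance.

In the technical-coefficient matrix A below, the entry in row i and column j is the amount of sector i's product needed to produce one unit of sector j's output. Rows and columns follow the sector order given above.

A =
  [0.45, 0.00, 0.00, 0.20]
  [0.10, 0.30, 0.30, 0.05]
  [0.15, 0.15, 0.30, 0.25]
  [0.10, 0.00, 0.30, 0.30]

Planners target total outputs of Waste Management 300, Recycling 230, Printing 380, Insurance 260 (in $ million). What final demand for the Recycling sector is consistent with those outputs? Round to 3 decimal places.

I − A =
  [   0.55     0.00     0.00    -0.20]
  [  -0.10     0.70    -0.30    -0.05]
  [  -0.15    -0.15     0.70    -0.25]
  [  -0.10     0.00    -0.30     0.70]
d = (I − A) x:
  d_W = (+0.55)·300 + (+0.00)·230 + (+0.00)·380 + (-0.20)·260 = 113.000
  d_R = (-0.10)·300 + (+0.70)·230 + (-0.30)·380 + (-0.05)·260 = 4.000
  d_P = (-0.15)·300 + (-0.15)·230 + (+0.70)·380 + (-0.25)·260 = 121.500
  d_I = (-0.10)·300 + (+0.00)·230 + (-0.30)·380 + (+0.70)·260 = 38.000

d_R = 4.000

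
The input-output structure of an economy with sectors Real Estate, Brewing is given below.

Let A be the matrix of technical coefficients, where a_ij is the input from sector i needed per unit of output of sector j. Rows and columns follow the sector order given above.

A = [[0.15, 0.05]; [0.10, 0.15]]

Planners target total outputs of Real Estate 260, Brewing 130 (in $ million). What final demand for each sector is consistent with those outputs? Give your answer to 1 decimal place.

d_1 = 214.5, d_2 = 84.5

I − A =
  [   0.85    -0.05]
  [  -0.10     0.85]
d = (I − A) x:
  d_1 = (+0.85)·260 + (-0.05)·130 = 214.5
  d_2 = (-0.10)·260 + (+0.85)·130 = 84.5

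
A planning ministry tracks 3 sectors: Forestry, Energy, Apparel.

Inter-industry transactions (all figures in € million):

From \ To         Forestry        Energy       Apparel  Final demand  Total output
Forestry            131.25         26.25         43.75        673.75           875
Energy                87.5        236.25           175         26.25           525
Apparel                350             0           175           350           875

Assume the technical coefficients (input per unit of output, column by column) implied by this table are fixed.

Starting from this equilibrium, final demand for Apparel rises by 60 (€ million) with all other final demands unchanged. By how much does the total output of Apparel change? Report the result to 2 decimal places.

Technical coefficients a_ij = z_ij / X_j:
  a_FF = 131.25/875 = 0.15, a_EF = 87.5/875 = 0.10, a_AF = 350/875 = 0.40
  a_FE = 26.25/525 = 0.05, a_EE = 236.25/525 = 0.45, a_AE = 0/525 = 0.00
  a_FA = 43.75/875 = 0.05, a_EA = 175/875 = 0.20, a_AA = 175/875 = 0.20
I − A =
  [   0.85    -0.05    -0.05]
  [  -0.10     0.55    -0.20]
  [  -0.40     0.00     0.80]
Cofactors of I−A, C_ij = (−1)^(i+j)·(minor ij) (rows/columns in the sector order above):
  C_11 = (0.55)(0.80) − (-0.20)(0.00) = 0.4400
  C_12 = −[(-0.10)(0.80) − (-0.20)(-0.40)] = 0.1600
  C_13 = (-0.10)(0.00) − (0.55)(-0.40) = 0.2200
  C_21 = −[(-0.05)(0.80) − (-0.05)(0.00)] = 0.0400
  C_22 = (0.85)(0.80) − (-0.05)(-0.40) = 0.6600
  C_23 = −[(0.85)(0.00) − (-0.05)(-0.40)] = 0.0200
  C_31 = (-0.05)(-0.20) − (-0.05)(0.55) = 0.0375
  C_32 = −[(0.85)(-0.20) − (-0.05)(-0.10)] = 0.1750
  C_33 = (0.85)(0.55) − (-0.05)(-0.10) = 0.4625
det(I−A) = Σ_j (I−A)_1j·C_1j = (0.85)(0.4400) + (-0.05)(0.1600) + (-0.05)(0.2200) = 0.3550
adj(I−A) = Cᵀ =
  [ 0.4400   0.0400   0.0375]
  [ 0.1600   0.6600   0.1750]
  [ 0.2200   0.0200   0.4625]
(I − A)⁻¹ = adj(I−A) / det(I−A) ≈
  [   1.2394     0.1127     0.1056]
  [   0.4507     1.8592     0.4930]
  [   0.6197     0.0563     1.3028]
Δx = (I − A)⁻¹ Δd with Δd having +60 in the Apparel component and 0 elsewhere.
So Δx_A = L_AA · (+60), where L_AA = adj(I−A)_AA / det(I−A) = 0.4625 / 0.3550.
Δx_A = 0.4625 × (+60) / 0.3550 = 27.75 / 0.3550 ≈ 78.17.

Δx_A = 78.17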